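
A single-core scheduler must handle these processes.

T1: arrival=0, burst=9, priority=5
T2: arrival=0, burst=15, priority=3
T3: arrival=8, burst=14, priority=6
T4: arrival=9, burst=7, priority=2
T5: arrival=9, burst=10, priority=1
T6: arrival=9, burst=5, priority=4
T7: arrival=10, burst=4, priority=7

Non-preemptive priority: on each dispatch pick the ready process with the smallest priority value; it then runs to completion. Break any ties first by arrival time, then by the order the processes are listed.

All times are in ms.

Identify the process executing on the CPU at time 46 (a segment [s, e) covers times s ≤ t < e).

T3

Timeline: | T2 0-15 | T5 15-25 | T4 25-32 | T6 32-37 | T1 37-46 | T3 46-60 | T7 60-64 |
Completion: T1=46  T2=15  T3=60  T4=32  T5=25  T6=37  T7=64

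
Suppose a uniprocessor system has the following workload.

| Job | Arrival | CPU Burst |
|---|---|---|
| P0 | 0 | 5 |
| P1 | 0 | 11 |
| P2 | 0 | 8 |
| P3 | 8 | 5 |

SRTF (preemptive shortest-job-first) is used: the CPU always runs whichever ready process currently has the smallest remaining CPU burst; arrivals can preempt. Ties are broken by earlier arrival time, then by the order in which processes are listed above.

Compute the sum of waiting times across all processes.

Schedule: | P0 0-5 | P2 5-13 | P3 13-18 | P1 18-29 |
Completion: P0=5  P1=29  P2=13  P3=18
Waiting = turnaround − burst: P0=0, P1=18, P2=5, P3=5
Total waiting = 0 + 18 + 5 + 5 = 28

28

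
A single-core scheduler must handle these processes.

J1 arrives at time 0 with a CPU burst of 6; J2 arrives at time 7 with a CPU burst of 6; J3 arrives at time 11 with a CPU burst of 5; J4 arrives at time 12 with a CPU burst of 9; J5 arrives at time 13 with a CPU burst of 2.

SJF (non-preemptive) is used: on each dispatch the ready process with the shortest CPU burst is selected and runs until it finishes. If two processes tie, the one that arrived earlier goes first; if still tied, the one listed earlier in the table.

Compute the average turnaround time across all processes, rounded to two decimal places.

Gantt: | J1 0-6 | idle 6-7 | J2 7-13 | J5 13-15 | J3 15-20 | J4 20-29 |
Completion: J1=6  J2=13  J3=20  J4=29  J5=15
Turnaround (C−A): J1=6  J2=6  J3=9  J4=17  J5=2
Turnaround times: J1=6, J2=6, J3=9, J4=17, J5=2
Average turnaround = (6+6+9+17+2) / 5 = 40/5 = 8.00

8.00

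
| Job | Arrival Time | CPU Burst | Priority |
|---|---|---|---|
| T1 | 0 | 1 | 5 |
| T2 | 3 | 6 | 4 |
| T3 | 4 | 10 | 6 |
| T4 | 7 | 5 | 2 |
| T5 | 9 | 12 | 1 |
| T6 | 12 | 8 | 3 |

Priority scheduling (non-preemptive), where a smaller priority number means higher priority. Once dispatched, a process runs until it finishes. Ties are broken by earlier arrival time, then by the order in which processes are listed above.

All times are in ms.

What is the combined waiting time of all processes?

Gantt: | T1 0-1 | idle 1-3 | T2 3-9 | T5 9-21 | T4 21-26 | T6 26-34 | T3 34-44 |
Completion: T1=1  T2=9  T3=44  T4=26  T5=21  T6=34
Waiting = turnaround − burst: T1=0, T2=0, T3=30, T4=14, T5=0, T6=14
Total waiting = 0 + 0 + 30 + 14 + 0 + 14 = 58

58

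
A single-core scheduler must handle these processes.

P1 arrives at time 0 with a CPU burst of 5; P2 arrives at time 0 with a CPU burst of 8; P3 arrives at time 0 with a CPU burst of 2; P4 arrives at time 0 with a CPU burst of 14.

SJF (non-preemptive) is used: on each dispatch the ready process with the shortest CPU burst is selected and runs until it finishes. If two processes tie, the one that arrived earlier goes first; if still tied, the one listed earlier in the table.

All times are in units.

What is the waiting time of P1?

2

Schedule: | P3 0-2 | P1 2-7 | P2 7-15 | P4 15-29 |
Completion: P1=7  P2=15  P3=2  P4=29
Turnaround (C−A): P1=7  P2=15  P3=2  P4=29
Waiting(P1) = turnaround − burst = 7 − 5 = 2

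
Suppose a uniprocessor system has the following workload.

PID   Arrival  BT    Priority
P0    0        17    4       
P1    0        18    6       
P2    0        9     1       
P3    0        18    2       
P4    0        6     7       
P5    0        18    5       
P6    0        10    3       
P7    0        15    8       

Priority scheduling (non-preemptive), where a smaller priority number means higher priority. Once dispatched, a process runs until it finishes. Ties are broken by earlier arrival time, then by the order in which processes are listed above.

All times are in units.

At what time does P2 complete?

9

Schedule: | P2 0-9 | P3 9-27 | P6 27-37 | P0 37-54 | P5 54-72 | P1 72-90 | P4 90-96 | P7 96-111 |
Completion: P0=54  P1=90  P2=9  P3=27  P4=96  P5=72  P6=37  P7=111
Turnaround (C−A): P0=54  P1=90  P2=9  P3=27  P4=96  P5=72  P6=37  P7=111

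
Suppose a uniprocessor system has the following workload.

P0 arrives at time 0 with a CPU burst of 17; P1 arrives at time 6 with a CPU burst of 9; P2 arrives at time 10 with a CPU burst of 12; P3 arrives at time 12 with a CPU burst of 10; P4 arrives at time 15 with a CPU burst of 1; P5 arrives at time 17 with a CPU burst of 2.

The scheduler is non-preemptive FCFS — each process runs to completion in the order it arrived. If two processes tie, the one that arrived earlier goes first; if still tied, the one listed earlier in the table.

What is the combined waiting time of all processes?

Gantt: | P0 0-17 | P1 17-26 | P2 26-38 | P3 38-48 | P4 48-49 | P5 49-51 |
Completion: P0=17  P1=26  P2=38  P3=48  P4=49  P5=51
Waiting = turnaround − burst: P0=0, P1=11, P2=16, P3=26, P4=33, P5=32
Total waiting = 0 + 11 + 16 + 26 + 33 + 32 = 118

118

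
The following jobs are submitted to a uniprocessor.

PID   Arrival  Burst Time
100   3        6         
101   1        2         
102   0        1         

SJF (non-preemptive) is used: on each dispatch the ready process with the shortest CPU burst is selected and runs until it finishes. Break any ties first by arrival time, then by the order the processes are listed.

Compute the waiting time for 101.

0

Schedule: | 102 0-1 | 101 1-3 | 100 3-9 |
Completion: 100=9  101=3  102=1
Turnaround (C−A): 100=6  101=2  102=1
Waiting(101) = turnaround − burst = 2 − 2 = 0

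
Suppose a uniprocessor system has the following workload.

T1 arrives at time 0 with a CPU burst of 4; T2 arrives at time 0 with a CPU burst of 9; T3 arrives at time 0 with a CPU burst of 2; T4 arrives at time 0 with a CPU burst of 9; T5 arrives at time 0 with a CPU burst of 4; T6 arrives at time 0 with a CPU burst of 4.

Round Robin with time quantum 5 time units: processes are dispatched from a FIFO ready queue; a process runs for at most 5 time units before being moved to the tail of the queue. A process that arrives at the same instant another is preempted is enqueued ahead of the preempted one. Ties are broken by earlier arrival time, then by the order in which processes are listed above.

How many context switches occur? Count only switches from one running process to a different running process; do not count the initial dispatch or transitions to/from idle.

Schedule: | T1 0-4 | T2 4-9 | T3 9-11 | T4 11-16 | T5 16-20 | T6 20-24 | T2 24-28 | T4 28-32 |
Completion: T1=4  T2=28  T3=11  T4=32  T5=20  T6=24

7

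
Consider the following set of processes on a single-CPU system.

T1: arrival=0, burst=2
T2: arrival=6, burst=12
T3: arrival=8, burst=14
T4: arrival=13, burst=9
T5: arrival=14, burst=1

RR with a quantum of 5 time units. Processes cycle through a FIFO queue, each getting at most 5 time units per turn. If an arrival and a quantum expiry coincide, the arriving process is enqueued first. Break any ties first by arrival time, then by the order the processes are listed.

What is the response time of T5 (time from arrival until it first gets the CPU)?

Schedule: | T1 0-2 | idle 2-6 | T2 6-11 | T3 11-16 | T2 16-21 | T4 21-26 | T5 26-27 | T3 27-32 | T2 32-34 | T4 34-38 | T3 38-42 |
Completion: T1=2  T2=34  T3=42  T4=38  T5=27
Turnaround (C−A): T1=2  T2=28  T3=34  T4=25  T5=13
Response(T5) = first start − arrival = 26 − 14 = 12

12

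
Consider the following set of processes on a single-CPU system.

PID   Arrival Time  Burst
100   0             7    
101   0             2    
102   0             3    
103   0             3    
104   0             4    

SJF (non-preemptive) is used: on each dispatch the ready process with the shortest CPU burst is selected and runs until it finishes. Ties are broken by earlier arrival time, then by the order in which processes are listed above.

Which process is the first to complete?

Schedule: | 101 0-2 | 102 2-5 | 103 5-8 | 104 8-12 | 100 12-19 |
Completion: 100=19  101=2  102=5  103=8  104=12
Finish order: 101 → 102 → 103 → 104 → 100

101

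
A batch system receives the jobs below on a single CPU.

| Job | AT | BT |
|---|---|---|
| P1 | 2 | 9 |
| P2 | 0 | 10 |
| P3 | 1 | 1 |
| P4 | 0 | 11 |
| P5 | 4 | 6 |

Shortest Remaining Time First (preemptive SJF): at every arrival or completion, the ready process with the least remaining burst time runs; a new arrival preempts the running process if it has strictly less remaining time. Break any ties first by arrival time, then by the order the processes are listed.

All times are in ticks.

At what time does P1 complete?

26

Schedule: | P2 0-1 | P3 1-2 | P2 2-4 | P5 4-10 | P2 10-17 | P1 17-26 | P4 26-37 |
Completion: P1=26  P2=17  P3=2  P4=37  P5=10
Turnaround (C−A): P1=24  P2=17  P3=1  P4=37  P5=6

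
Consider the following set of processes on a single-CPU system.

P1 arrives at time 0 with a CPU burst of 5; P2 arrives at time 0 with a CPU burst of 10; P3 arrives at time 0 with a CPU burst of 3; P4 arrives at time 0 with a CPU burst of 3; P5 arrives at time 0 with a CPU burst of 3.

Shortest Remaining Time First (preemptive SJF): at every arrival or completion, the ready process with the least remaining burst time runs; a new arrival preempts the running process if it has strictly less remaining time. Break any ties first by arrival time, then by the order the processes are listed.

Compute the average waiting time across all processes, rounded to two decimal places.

Timeline: | P3 0-3 | P4 3-6 | P5 6-9 | P1 9-14 | P2 14-24 |
Completion: P1=14  P2=24  P3=3  P4=6  P5=9
Turnaround (C−A): P1=14  P2=24  P3=3  P4=6  P5=9
Waiting times: P1=9, P2=14, P3=0, P4=3, P5=6
Average waiting = (9+14+0+3+6) / 5 = 32/5 = 6.40

6.40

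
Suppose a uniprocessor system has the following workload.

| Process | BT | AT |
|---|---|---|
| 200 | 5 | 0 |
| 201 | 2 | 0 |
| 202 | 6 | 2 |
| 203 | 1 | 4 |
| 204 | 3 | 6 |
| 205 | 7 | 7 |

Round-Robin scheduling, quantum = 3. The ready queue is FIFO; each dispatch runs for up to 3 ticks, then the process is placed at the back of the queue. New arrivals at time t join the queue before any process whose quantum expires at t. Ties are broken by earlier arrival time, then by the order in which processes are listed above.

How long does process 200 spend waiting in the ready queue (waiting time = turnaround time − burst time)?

Timeline: | 200 0-3 | 201 3-5 | 202 5-8 | 200 8-10 | 203 10-11 | 204 11-14 | 205 14-17 | 202 17-20 | 205 20-24 |
Completion: 200=10  201=5  202=20  203=11  204=14  205=24
Waiting(200) = turnaround − burst = 10 − 5 = 5

5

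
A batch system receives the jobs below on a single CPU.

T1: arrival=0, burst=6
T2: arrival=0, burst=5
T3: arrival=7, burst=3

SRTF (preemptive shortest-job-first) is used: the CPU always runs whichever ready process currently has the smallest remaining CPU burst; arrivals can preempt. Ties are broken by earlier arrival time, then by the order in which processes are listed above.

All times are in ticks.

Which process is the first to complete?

Timeline: | T2 0-5 | T1 5-7 | T3 7-10 | T1 10-14 |
Completion: T1=14  T2=5  T3=10
Finish order: T2 → T3 → T1

T2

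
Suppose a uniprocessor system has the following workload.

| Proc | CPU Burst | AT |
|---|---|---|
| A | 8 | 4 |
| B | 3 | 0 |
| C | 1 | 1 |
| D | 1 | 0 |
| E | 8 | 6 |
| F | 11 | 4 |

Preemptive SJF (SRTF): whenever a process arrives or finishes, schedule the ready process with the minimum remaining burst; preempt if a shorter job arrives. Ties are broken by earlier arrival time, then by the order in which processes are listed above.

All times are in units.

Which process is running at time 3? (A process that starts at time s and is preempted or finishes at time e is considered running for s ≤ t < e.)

B

Schedule: | D 0-1 | C 1-2 | B 2-5 | A 5-13 | E 13-21 | F 21-32 |
Completion: A=13  B=5  C=2  D=1  E=21  F=32
Turnaround (C−A): A=9  B=5  C=1  D=1  E=15  F=28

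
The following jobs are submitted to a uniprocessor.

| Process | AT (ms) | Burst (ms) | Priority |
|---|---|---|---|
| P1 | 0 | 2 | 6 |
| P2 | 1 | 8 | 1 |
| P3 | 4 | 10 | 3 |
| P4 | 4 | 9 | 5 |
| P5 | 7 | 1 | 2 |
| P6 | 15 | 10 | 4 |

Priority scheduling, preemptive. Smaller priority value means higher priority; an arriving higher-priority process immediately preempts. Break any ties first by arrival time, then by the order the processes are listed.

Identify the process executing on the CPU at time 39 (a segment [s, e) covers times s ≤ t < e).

P1

Gantt: | P1 0-1 | P2 1-9 | P5 9-10 | P3 10-20 | P6 20-30 | P4 30-39 | P1 39-40 |
Completion: P1=40  P2=9  P3=20  P4=39  P5=10  P6=30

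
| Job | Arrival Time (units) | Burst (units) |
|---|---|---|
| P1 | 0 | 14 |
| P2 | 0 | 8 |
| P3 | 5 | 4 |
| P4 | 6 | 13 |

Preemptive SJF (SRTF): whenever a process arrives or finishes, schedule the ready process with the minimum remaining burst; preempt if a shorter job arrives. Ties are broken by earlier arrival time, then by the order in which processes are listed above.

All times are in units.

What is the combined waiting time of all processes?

Gantt: | P2 0-8 | P3 8-12 | P4 12-25 | P1 25-39 |
Completion: P1=39  P2=8  P3=12  P4=25
Waiting = turnaround − burst: P1=25, P2=0, P3=3, P4=6
Total waiting = 25 + 0 + 3 + 6 = 34

34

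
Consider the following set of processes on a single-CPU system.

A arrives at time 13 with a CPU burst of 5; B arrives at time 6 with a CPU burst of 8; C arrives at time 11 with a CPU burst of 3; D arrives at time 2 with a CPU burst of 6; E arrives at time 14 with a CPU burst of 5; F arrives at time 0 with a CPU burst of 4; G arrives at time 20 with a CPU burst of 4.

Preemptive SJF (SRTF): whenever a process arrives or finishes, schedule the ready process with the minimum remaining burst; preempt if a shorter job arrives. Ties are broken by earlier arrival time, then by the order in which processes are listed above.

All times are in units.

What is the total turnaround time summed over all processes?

Timeline: | F 0-4 | D 4-10 | B 10-11 | C 11-14 | A 14-19 | E 19-24 | G 24-28 | B 28-35 |
Completion: A=19  B=35  C=14  D=10  E=24  F=4  G=28
Turnaround = completion − arrival: A=6, B=29, C=3, D=8, E=10, F=4, G=8
Total turnaround = 6 + 29 + 3 + 8 + 10 + 4 + 8 = 68

68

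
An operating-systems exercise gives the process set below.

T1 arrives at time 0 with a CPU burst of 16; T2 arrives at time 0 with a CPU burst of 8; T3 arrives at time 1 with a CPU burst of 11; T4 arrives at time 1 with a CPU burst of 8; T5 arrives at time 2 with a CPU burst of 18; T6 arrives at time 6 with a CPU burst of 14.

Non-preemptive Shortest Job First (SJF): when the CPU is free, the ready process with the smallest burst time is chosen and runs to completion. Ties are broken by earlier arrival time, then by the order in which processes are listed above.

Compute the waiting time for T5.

55

Gantt: | T2 0-8 | T4 8-16 | T3 16-27 | T6 27-41 | T1 41-57 | T5 57-75 |
Completion: T1=57  T2=8  T3=27  T4=16  T5=75  T6=41
Waiting(T5) = turnaround − burst = 73 − 18 = 55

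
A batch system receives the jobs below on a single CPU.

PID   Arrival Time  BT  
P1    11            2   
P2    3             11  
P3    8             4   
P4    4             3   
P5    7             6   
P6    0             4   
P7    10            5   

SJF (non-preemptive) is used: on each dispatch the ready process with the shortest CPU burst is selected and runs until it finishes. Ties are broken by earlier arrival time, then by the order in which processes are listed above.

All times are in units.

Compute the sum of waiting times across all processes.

Timeline: | P6 0-4 | P4 4-7 | P5 7-13 | P1 13-15 | P3 15-19 | P7 19-24 | P2 24-35 |
Completion: P1=15  P2=35  P3=19  P4=7  P5=13  P6=4  P7=24
Waiting = turnaround − burst: P1=2, P2=21, P3=7, P4=0, P5=0, P6=0, P7=9
Total waiting = 2 + 21 + 7 + 0 + 0 + 0 + 9 = 39

39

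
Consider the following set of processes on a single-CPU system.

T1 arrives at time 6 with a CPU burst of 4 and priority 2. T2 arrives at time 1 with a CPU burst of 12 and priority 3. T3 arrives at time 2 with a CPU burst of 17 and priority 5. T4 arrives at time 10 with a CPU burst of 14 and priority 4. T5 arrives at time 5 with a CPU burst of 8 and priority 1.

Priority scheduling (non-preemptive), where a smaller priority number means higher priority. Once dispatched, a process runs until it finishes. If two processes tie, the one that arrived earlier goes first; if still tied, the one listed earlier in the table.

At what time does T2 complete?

13

Timeline: | idle 0-1 | T2 1-13 | T5 13-21 | T1 21-25 | T4 25-39 | T3 39-56 |
Completion: T1=25  T2=13  T3=56  T4=39  T5=21
Turnaround (C−A): T1=19  T2=12  T3=54  T4=29  T5=16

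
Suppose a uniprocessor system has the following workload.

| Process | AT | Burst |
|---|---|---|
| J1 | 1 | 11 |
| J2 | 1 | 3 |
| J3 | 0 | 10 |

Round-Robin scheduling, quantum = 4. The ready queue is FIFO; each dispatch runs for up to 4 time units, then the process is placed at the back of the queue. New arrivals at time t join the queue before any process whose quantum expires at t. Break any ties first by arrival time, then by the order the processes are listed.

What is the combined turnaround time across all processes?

Schedule: | J3 0-4 | J1 4-8 | J2 8-11 | J3 11-15 | J1 15-19 | J3 19-21 | J1 21-24 |
Completion: J1=24  J2=11  J3=21
Turnaround = completion − arrival: J1=23, J2=10, J3=21
Total turnaround = 23 + 10 + 21 = 54

54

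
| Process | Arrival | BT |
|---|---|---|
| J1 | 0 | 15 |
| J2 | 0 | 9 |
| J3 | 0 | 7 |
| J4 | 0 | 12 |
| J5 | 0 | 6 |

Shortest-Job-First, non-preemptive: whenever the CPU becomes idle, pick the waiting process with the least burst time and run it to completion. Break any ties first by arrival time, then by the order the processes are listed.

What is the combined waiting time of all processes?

Timeline: | J5 0-6 | J3 6-13 | J2 13-22 | J4 22-34 | J1 34-49 |
Completion: J1=49  J2=22  J3=13  J4=34  J5=6
Turnaround (C−A): J1=49  J2=22  J3=13  J4=34  J5=6
Waiting = turnaround − burst: J1=34, J2=13, J3=6, J4=22, J5=0
Total waiting = 34 + 13 + 6 + 22 + 0 = 75

75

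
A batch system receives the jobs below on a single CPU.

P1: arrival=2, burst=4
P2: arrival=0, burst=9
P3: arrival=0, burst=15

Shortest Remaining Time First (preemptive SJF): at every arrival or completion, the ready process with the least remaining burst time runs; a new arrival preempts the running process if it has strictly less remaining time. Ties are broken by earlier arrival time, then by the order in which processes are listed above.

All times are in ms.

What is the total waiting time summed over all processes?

Timeline: | P2 0-2 | P1 2-6 | P2 6-13 | P3 13-28 |
Completion: P1=6  P2=13  P3=28
Turnaround (C−A): P1=4  P2=13  P3=28
Waiting = turnaround − burst: P1=0, P2=4, P3=13
Total waiting = 0 + 4 + 13 = 17

17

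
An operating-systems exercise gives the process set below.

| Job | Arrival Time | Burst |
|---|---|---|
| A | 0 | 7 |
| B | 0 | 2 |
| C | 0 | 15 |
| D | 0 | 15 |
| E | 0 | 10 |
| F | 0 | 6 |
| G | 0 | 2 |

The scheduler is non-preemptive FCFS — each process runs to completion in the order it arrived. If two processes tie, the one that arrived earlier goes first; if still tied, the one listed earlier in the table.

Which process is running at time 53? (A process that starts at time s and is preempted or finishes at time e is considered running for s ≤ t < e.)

Timeline: | A 0-7 | B 7-9 | C 9-24 | D 24-39 | E 39-49 | F 49-55 | G 55-57 |
Completion: A=7  B=9  C=24  D=39  E=49  F=55  G=57

F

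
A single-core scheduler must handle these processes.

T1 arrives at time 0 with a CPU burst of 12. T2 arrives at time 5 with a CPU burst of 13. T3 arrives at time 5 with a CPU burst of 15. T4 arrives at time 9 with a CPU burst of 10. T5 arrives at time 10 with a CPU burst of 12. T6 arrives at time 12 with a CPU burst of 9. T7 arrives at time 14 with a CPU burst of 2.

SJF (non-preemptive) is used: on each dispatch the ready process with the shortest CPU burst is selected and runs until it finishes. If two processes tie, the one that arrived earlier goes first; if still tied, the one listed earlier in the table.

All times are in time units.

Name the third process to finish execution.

T7

Schedule: | T1 0-12 | T6 12-21 | T7 21-23 | T4 23-33 | T5 33-45 | T2 45-58 | T3 58-73 |
Completion: T1=12  T2=58  T3=73  T4=33  T5=45  T6=21  T7=23
Turnaround (C−A): T1=12  T2=53  T3=68  T4=24  T5=35  T6=9  T7=9
Finish order: T1 → T6 → T7 → T4 → T5 → T2 → T3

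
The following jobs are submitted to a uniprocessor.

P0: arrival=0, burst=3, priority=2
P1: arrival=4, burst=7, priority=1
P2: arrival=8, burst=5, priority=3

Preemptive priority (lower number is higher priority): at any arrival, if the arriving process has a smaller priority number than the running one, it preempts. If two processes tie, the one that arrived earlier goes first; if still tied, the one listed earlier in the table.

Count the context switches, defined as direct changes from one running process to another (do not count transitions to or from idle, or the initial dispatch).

1

Schedule: | P0 0-3 | idle 3-4 | P1 4-11 | P2 11-16 |
Completion: P0=3  P1=11  P2=16
Turnaround (C−A): P0=3  P1=7  P2=8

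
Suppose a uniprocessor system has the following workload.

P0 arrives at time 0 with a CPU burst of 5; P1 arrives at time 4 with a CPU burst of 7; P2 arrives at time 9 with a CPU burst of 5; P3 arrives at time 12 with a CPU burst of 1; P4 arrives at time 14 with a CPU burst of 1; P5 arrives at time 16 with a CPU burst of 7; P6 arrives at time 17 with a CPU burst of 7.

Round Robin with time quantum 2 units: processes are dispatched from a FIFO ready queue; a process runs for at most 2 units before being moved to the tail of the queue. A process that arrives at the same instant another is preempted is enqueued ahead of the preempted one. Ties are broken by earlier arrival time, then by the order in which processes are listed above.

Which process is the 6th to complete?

P5

Gantt: | P0 0-4 | P1 4-6 | P0 6-7 | P1 7-9 | P2 9-11 | P1 11-13 | P2 13-15 | P3 15-16 | P1 16-17 | P4 17-18 | P2 18-19 | P5 19-21 | P6 21-23 | P5 23-25 | P6 25-27 | P5 27-29 | P6 29-31 | P5 31-32 | P6 32-33 |
Completion: P0=7  P1=17  P2=19  P3=16  P4=18  P5=32  P6=33
Turnaround (C−A): P0=7  P1=13  P2=10  P3=4  P4=4  P5=16  P6=16
Finish order: P0 → P3 → P1 → P4 → P2 → P5 → P6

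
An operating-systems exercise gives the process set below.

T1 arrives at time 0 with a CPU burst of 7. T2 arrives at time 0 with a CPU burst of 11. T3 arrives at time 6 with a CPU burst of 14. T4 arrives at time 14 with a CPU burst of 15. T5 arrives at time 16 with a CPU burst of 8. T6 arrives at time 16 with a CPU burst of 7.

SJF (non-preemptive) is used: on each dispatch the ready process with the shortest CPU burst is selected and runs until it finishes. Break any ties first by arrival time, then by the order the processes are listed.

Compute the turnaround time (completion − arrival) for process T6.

Timeline: | T1 0-7 | T2 7-18 | T6 18-25 | T5 25-33 | T3 33-47 | T4 47-62 |
Completion: T1=7  T2=18  T3=47  T4=62  T5=33  T6=25
Turnaround(T6) = completion − arrival = 25 − 16 = 9

9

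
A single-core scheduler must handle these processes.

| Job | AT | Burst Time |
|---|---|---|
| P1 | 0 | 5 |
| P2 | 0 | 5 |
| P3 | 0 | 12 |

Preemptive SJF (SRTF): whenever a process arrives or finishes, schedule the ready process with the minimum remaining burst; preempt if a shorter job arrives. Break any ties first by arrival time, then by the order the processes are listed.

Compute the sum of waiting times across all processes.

Gantt: | P1 0-5 | P2 5-10 | P3 10-22 |
Completion: P1=5  P2=10  P3=22
Waiting = turnaround − burst: P1=0, P2=5, P3=10
Total waiting = 0 + 5 + 10 = 15

15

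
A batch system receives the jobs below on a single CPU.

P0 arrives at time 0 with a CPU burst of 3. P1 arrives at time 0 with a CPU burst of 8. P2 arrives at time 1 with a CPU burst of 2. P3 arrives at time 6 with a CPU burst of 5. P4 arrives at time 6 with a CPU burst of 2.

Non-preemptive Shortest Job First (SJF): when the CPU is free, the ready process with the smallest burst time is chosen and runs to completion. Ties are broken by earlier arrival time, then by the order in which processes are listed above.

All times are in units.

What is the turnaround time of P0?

Schedule: | P0 0-3 | P2 3-5 | P1 5-13 | P4 13-15 | P3 15-20 |
Completion: P0=3  P1=13  P2=5  P3=20  P4=15
Turnaround (C−A): P0=3  P1=13  P2=4  P3=14  P4=9
Turnaround(P0) = completion − arrival = 3 − 0 = 3

3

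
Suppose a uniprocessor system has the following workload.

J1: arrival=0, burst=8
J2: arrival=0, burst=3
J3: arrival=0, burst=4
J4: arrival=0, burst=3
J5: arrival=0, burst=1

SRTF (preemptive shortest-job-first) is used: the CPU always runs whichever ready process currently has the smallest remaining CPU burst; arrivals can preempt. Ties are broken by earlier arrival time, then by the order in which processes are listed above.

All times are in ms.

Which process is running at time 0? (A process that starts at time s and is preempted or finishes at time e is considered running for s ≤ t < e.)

Timeline: | J5 0-1 | J2 1-4 | J4 4-7 | J3 7-11 | J1 11-19 |
Completion: J1=19  J2=4  J3=11  J4=7  J5=1

J5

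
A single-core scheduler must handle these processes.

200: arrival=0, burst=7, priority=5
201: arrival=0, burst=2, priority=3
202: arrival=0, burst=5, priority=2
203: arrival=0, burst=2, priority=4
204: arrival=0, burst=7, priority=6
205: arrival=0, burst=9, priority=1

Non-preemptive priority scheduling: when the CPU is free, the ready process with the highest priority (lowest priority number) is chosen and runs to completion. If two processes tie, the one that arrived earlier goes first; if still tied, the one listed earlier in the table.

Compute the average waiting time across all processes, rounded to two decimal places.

Schedule: | 205 0-9 | 202 9-14 | 201 14-16 | 203 16-18 | 200 18-25 | 204 25-32 |
Completion: 200=25  201=16  202=14  203=18  204=32  205=9
Turnaround (C−A): 200=25  201=16  202=14  203=18  204=32  205=9
Waiting times: 200=18, 201=14, 202=9, 203=16, 204=25, 205=0
Average waiting = (18+14+9+16+25+0) / 6 = 82/6 = 13.67

13.67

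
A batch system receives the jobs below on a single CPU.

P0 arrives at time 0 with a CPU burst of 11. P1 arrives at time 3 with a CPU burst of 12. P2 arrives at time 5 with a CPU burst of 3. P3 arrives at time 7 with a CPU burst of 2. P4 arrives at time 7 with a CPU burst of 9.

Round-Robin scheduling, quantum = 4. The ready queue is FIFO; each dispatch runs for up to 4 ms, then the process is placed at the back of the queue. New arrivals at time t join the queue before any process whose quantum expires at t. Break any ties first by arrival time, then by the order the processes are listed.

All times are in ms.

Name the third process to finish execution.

P0

Timeline: | P0 0-4 | P1 4-8 | P0 8-12 | P2 12-15 | P3 15-17 | P4 17-21 | P1 21-25 | P0 25-28 | P4 28-32 | P1 32-36 | P4 36-37 |
Completion: P0=28  P1=36  P2=15  P3=17  P4=37
Turnaround (C−A): P0=28  P1=33  P2=10  P3=10  P4=30
Finish order: P2 → P3 → P0 → P1 → P4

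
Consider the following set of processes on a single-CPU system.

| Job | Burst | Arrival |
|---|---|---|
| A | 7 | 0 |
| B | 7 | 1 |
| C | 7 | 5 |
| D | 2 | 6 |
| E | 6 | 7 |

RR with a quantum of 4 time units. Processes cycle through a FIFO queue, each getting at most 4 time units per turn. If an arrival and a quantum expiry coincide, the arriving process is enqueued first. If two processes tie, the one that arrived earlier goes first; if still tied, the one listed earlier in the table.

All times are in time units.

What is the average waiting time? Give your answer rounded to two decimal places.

Timeline: | A 0-4 | B 4-8 | A 8-11 | C 11-15 | D 15-17 | E 17-21 | B 21-24 | C 24-27 | E 27-29 |
Completion: A=11  B=24  C=27  D=17  E=29
Turnaround (C−A): A=11  B=23  C=22  D=11  E=22
Waiting times: A=4, B=16, C=15, D=9, E=16
Average waiting = (4+16+15+9+16) / 5 = 60/5 = 12.00

12.00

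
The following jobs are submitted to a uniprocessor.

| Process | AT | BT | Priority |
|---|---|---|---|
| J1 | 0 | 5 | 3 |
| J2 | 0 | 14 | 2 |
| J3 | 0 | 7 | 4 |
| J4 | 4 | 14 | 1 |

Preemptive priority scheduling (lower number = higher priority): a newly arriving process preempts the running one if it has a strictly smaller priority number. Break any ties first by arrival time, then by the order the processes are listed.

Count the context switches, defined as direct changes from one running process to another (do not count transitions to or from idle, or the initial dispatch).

4

Gantt: | J2 0-4 | J4 4-18 | J2 18-28 | J1 28-33 | J3 33-40 |
Completion: J1=33  J2=28  J3=40  J4=18
Turnaround (C−A): J1=33  J2=28  J3=40  J4=14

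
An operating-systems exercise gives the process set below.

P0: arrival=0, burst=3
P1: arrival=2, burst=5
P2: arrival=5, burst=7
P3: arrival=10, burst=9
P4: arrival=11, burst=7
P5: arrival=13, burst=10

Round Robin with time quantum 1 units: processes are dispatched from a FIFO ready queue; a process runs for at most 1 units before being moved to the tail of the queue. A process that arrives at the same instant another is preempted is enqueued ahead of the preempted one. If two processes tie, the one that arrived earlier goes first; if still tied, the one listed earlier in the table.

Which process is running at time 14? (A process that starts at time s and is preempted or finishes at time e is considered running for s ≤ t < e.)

P3

Gantt: | P0 0-2 | P1 2-3 | P0 3-4 | P1 4-5 | P2 5-6 | P1 6-7 | P2 7-8 | P1 8-9 | P2 9-10 | P1 10-11 | P3 11-12 | P2 12-13 | P4 13-14 | P3 14-15 | P5 15-16 | P2 16-17 | P4 17-18 | P3 18-19 | P5 19-20 | P2 20-21 | P4 21-22 | P3 22-23 | P5 23-24 | P2 24-25 | P4 25-26 | P3 26-27 | P5 27-28 | P4 28-29 | P3 29-30 | P5 30-31 | P4 31-32 | P3 32-33 | P5 33-34 | P4 34-35 | P3 35-36 | P5 36-37 | P3 37-38 | P5 38-41 |
Completion: P0=4  P1=11  P2=25  P3=38  P4=35  P5=41
Turnaround (C−A): P0=4  P1=9  P2=20  P3=28  P4=24  P5=28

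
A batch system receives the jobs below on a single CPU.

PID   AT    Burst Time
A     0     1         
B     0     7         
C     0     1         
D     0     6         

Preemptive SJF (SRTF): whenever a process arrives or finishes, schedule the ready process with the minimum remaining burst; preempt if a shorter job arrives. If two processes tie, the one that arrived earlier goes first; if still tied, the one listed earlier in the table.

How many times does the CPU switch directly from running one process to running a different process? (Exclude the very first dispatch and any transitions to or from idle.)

3

Timeline: | A 0-1 | C 1-2 | D 2-8 | B 8-15 |
Completion: A=1  B=15  C=2  D=8
Turnaround (C−A): A=1  B=15  C=2  D=8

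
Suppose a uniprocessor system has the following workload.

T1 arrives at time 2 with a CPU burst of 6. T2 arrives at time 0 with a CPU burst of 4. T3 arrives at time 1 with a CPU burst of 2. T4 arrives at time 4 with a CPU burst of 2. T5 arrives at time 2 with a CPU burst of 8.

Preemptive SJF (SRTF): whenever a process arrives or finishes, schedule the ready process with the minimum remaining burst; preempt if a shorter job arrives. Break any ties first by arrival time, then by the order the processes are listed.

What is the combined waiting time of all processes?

Schedule: | T2 0-1 | T3 1-3 | T2 3-6 | T4 6-8 | T1 8-14 | T5 14-22 |
Completion: T1=14  T2=6  T3=3  T4=8  T5=22
Waiting = turnaround − burst: T1=6, T2=2, T3=0, T4=2, T5=12
Total waiting = 6 + 2 + 0 + 2 + 12 = 22

22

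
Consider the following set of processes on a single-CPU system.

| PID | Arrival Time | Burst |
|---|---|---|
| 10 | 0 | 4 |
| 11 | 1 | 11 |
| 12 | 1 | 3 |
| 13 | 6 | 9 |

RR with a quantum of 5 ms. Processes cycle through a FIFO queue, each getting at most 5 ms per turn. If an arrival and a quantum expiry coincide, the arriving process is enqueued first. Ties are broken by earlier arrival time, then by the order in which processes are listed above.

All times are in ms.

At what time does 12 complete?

Timeline: | 10 0-4 | 11 4-9 | 12 9-12 | 13 12-17 | 11 17-22 | 13 22-26 | 11 26-27 |
Completion: 10=4  11=27  12=12  13=26
Turnaround (C−A): 10=4  11=26  12=11  13=20

12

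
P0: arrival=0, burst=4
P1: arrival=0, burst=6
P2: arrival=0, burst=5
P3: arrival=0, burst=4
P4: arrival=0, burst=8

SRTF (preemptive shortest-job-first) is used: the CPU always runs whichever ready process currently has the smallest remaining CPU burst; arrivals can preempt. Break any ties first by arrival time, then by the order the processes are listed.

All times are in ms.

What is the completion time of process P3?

Schedule: | P0 0-4 | P3 4-8 | P2 8-13 | P1 13-19 | P4 19-27 |
Completion: P0=4  P1=19  P2=13  P3=8  P4=27

8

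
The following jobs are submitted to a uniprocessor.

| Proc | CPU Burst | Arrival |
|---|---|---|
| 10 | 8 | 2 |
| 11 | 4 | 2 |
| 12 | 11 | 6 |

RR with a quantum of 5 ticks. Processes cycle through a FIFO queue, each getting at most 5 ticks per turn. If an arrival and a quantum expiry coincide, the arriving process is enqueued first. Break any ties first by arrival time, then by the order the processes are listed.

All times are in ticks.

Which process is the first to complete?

11

Schedule: | idle 0-2 | 10 2-7 | 11 7-11 | 12 11-16 | 10 16-19 | 12 19-25 |
Completion: 10=19  11=11  12=25
Turnaround (C−A): 10=17  11=9  12=19
Finish order: 11 → 10 → 12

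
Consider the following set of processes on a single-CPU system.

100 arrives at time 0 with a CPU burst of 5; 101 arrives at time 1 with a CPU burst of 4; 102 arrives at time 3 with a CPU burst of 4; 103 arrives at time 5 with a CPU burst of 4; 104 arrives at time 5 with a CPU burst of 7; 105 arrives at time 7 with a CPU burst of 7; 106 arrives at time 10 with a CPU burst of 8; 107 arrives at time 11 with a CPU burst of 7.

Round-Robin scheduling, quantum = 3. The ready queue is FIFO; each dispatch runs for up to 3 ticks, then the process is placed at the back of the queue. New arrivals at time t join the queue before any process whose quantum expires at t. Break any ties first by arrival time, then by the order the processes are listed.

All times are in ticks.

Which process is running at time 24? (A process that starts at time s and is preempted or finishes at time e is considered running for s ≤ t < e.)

106

Timeline: | 100 0-3 | 101 3-6 | 102 6-9 | 100 9-11 | 103 11-14 | 104 14-17 | 101 17-18 | 105 18-21 | 102 21-22 | 106 22-25 | 107 25-28 | 103 28-29 | 104 29-32 | 105 32-35 | 106 35-38 | 107 38-41 | 104 41-42 | 105 42-43 | 106 43-45 | 107 45-46 |
Completion: 100=11  101=18  102=22  103=29  104=42  105=43  106=45  107=46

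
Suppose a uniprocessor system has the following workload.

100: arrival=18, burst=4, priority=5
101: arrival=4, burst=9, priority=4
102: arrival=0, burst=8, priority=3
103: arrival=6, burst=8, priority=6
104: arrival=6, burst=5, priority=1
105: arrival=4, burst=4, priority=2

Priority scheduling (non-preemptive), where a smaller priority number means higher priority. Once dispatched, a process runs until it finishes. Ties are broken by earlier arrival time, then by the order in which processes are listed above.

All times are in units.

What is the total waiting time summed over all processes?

56

Gantt: | 102 0-8 | 104 8-13 | 105 13-17 | 101 17-26 | 100 26-30 | 103 30-38 |
Completion: 100=30  101=26  102=8  103=38  104=13  105=17
Turnaround (C−A): 100=12  101=22  102=8  103=32  104=7  105=13
Waiting = turnaround − burst: 100=8, 101=13, 102=0, 103=24, 104=2, 105=9
Total waiting = 8 + 13 + 0 + 24 + 2 + 9 = 56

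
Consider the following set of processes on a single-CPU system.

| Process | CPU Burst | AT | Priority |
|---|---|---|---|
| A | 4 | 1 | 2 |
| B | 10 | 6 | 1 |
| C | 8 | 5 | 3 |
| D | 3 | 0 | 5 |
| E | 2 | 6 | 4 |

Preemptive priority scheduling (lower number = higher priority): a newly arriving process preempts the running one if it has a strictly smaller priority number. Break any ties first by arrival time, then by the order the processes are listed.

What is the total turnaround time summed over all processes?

78

Schedule: | D 0-1 | A 1-5 | C 5-6 | B 6-16 | C 16-23 | E 23-25 | D 25-27 |
Completion: A=5  B=16  C=23  D=27  E=25
Turnaround (C−A): A=4  B=10  C=18  D=27  E=19
Turnaround = completion − arrival: A=4, B=10, C=18, D=27, E=19
Total turnaround = 4 + 10 + 18 + 27 + 19 = 78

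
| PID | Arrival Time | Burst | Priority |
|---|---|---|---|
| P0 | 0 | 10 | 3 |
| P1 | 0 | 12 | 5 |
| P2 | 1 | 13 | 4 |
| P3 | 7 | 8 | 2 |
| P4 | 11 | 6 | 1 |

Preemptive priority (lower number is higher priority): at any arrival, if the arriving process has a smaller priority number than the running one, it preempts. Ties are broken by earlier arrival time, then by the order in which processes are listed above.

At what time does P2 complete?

37

Schedule: | P0 0-7 | P3 7-11 | P4 11-17 | P3 17-21 | P0 21-24 | P2 24-37 | P1 37-49 |
Completion: P0=24  P1=49  P2=37  P3=21  P4=17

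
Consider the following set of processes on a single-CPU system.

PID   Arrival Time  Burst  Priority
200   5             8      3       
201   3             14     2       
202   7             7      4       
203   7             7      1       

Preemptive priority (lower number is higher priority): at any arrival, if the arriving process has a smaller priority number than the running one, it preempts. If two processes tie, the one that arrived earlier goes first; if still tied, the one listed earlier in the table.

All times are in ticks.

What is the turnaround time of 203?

7

Schedule: | idle 0-3 | 201 3-7 | 203 7-14 | 201 14-24 | 200 24-32 | 202 32-39 |
Completion: 200=32  201=24  202=39  203=14
Turnaround(203) = completion − arrival = 14 − 7 = 7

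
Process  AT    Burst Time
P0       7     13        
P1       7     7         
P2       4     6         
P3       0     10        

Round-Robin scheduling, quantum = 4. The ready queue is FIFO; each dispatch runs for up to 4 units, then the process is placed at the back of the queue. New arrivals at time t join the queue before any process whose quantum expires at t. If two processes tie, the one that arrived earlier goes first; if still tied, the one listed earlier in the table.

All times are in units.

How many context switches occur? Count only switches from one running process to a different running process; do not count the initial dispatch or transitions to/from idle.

Schedule: | P3 0-4 | P2 4-8 | P3 8-12 | P0 12-16 | P1 16-20 | P2 20-22 | P3 22-24 | P0 24-28 | P1 28-31 | P0 31-36 |
Completion: P0=36  P1=31  P2=22  P3=24
Turnaround (C−A): P0=29  P1=24  P2=18  P3=24

9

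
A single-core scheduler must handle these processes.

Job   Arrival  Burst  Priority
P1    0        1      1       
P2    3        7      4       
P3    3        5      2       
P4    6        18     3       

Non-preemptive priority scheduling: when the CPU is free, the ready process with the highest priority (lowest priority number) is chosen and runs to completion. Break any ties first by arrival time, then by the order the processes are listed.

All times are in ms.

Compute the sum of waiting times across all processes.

25

Gantt: | P1 0-1 | idle 1-3 | P3 3-8 | P4 8-26 | P2 26-33 |
Completion: P1=1  P2=33  P3=8  P4=26
Turnaround (C−A): P1=1  P2=30  P3=5  P4=20
Waiting = turnaround − burst: P1=0, P2=23, P3=0, P4=2
Total waiting = 0 + 23 + 0 + 2 = 25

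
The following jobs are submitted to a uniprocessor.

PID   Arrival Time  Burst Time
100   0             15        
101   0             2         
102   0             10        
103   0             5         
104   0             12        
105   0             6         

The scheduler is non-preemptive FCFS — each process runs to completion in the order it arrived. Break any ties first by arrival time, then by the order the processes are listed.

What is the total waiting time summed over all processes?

135

Schedule: | 100 0-15 | 101 15-17 | 102 17-27 | 103 27-32 | 104 32-44 | 105 44-50 |
Completion: 100=15  101=17  102=27  103=32  104=44  105=50
Waiting = turnaround − burst: 100=0, 101=15, 102=17, 103=27, 104=32, 105=44
Total waiting = 0 + 15 + 17 + 27 + 32 + 44 = 135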